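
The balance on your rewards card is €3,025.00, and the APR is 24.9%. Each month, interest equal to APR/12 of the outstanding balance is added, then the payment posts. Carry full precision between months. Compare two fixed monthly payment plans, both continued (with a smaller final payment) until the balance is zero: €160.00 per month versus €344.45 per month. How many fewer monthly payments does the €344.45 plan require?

15 fewer payments

Monthly rate r = 24.9%/12 = 2.075% = 0.02075.
At €160.00/mo: n = ⌈−ln(1 − rB₀/P)/ln(1+r)⌉ = 25 payments (last €40.65); total interest = total paid − €3,025.00 = €855.65.
At €344.45/mo: 10 payments (last €274.52); total interest €349.57.
Payments saved = 25 − 10 = 15.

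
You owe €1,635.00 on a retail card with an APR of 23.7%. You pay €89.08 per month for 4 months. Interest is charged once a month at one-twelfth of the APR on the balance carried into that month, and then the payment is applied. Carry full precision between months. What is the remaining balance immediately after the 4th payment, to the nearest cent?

Monthly rate r = 23.7%/12 = 1.975% = 0.01975.
Each month: B ← B·(1+r) − €89.08.
Month 1: interest €32.29; balance after payment €1,578.21.
Month 2: interest €31.17; balance after payment €1,520.30.
Month 3: interest €30.03; balance after payment €1,461.25.
Month 4: interest €28.86; balance after payment €1,401.03.

€1,401.03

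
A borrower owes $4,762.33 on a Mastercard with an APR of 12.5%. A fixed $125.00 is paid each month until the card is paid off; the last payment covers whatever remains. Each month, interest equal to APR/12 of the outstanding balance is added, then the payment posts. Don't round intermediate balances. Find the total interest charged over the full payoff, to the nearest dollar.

$1,337

Monthly rate r = 12.5%/12 = 1.04167% = 0.0104167.
Payoff takes n = ⌈−ln(1 − rB₀/P)/ln(1+r)⌉ = ⌈48.791⌉ = 49 payments; the last is $98.94.
Total paid = 48·$125.00 + $98.94 = $6,098.94.
Total interest = total paid − principal = $6,098.94 − $4,762.33 = $1,336.61.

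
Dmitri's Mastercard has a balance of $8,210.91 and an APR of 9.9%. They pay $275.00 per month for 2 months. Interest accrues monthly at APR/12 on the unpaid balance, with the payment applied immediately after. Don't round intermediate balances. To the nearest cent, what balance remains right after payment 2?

$7,794.68

Monthly rate r = 9.9%/12 = 0.825% = 0.00825.
Each month: B ← B·(1+r) − $275.00.
Month 1: interest $67.74; balance after payment $8,003.65.
Month 2: interest $66.03; balance after payment $7,794.68.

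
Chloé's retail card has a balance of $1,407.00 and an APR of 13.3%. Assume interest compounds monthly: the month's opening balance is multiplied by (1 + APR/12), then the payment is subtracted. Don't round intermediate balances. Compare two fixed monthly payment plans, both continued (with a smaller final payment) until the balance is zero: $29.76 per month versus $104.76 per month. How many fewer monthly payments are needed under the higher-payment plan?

53 fewer payments

Monthly rate r = 13.3%/12 = 1.10833% = 0.0110833.
At $29.76/mo: n = ⌈−ln(1 − rB₀/P)/ln(1+r)⌉ = 68 payments (last $10.40); total interest = total paid − $1,407.00 = $597.32.
At $104.76/mo: 15 payments (last $65.35); total interest $124.99.
Payments saved = 68 − 15 = 53.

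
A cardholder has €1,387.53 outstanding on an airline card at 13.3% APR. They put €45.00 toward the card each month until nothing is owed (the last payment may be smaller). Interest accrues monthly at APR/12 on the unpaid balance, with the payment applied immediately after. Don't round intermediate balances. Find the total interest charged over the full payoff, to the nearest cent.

Monthly rate r = 13.3%/12 = 1.10833% = 0.0110833.
Payoff takes n = ⌈−ln(1 − rB₀/P)/ln(1+r)⌉ = ⌈37.937⌉ = 38 payments; the last is €42.20.
Total paid = 37·€45.00 + €42.20 = €1,707.20.
Total interest = total paid − principal = €1,707.20 − €1,387.53 = €319.67.

€319.67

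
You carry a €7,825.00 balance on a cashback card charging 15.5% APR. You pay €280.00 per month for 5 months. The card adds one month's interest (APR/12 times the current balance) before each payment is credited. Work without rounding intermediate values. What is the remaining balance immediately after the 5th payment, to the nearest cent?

Monthly rate r = 15.5%/12 = 1.29167% = 0.0129167.
Each month: B ← B·(1+r) − €280.00.
Month 1: interest €101.07; balance after payment €7,646.07.
Month 2: interest €98.76; balance after payment €7,464.83.
Month 3: interest €96.42; balance after payment €7,281.26.
Month 4: interest €94.05; balance after payment €7,095.31.
Month 5: interest €91.65; balance after payment €6,906.95.

€6,906.95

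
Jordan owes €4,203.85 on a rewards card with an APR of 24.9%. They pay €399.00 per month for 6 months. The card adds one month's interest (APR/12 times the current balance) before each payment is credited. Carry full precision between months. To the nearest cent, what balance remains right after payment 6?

€2,233.46

Monthly rate r = 24.9%/12 = 2.075% = 0.02075.
Each month: B ← B·(1+r) − €399.00.
Month 1: interest €87.23; balance after payment €3,892.08.
Month 2: interest €80.76; balance after payment €3,573.84.
Month 3: interest €74.16; balance after payment €3,249.00.
Month 4: interest €67.42; balance after payment €2,917.41.
Month 5: interest €60.54; balance after payment €2,578.95.
Month 6: interest €53.51; balance after payment €2,233.46.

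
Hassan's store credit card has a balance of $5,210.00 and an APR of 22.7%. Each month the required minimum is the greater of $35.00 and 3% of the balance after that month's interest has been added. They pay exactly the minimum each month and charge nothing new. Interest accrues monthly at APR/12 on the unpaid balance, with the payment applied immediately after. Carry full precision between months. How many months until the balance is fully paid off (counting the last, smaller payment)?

181 months

Monthly rate r = 22.7%/12 = 1.89167% = 0.0189167.
While 3% of the post-interest balance exceeds $35.00, each month B ← (B·(1+r))·(1 − 0.03), i.e. B shrinks by the factor (1+r)·0.97 = 0.98835.
This holds for months 1–130. Entering month 131 the balance is $1,135.51; 3% of the post-interest balance is now below $35.00, so the flat $35.00 minimum applies from here.
From month 131 a fixed $35.00 at rate r clears $1,135.51 in 51 more payments. Total: 130 + 51 = 181 months.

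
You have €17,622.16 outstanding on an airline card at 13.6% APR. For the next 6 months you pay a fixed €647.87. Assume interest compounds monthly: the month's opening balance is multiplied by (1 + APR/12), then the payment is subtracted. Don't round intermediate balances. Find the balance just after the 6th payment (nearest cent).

Monthly rate r = 13.6%/12 = 1.13333% = 0.0113333.
Each month: B ← B·(1+r) − €647.87.
Month 1: interest €199.72; balance after payment €17,174.01.
Month 2: interest €194.64; balance after payment €16,720.78.
Month 3: interest €189.50; balance after payment €16,262.41.
Month 4: interest €184.31; balance after payment €15,798.85.
Month 5: interest €179.05; balance after payment €15,330.03.
Month 6: interest €173.74; balance after payment €14,855.90.

€14,855.90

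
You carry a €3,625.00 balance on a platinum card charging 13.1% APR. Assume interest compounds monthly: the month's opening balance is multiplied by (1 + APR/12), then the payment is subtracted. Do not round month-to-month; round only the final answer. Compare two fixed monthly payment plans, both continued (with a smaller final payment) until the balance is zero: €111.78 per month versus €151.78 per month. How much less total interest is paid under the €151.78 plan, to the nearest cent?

Monthly rate r = 13.1%/12 = 1.09167% = 0.0109167.
At €111.78/mo: n = ⌈−ln(1 − rB₀/P)/ln(1+r)⌉ = 41 payments (last €27.85); total interest = total paid − €3,625.00 = €874.05.
At €151.78/mo: 28 payments (last €125.00); total interest €598.06.
Interest saved = €874.05 − €598.06 = €275.99.

€275.99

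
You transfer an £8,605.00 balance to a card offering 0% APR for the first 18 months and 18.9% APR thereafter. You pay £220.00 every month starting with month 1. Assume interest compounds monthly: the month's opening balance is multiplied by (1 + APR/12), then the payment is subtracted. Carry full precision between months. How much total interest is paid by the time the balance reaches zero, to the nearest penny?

Promo months 1–18 at r₀ = 0%/12 = 0; months 19+ at r₁ = 18.9%/12 = 0.01575.
After month 18 (no interest yet): B = £8,605.00 − 18·£220.00 = £4,645.00.
Then at r₁ with £220.00/mo: n₂ = −ln(1 − r₁·B/P)/ln(1+r₁) ≈ 25.87 → 26 more payments.
Total paid = 43·£220.00 + £191.57 = £9,651.57; interest = £9,651.57 − £8,605.00 = £1,046.57.

£1,046.57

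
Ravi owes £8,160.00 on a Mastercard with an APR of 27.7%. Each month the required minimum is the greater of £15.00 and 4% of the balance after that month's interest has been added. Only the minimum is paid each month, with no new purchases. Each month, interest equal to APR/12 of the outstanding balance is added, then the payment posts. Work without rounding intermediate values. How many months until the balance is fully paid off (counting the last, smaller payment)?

209 months

Monthly rate r = 27.7%/12 = 2.30833% = 0.0230833.
While 4% of the post-interest balance exceeds £15.00, each month B ← (B·(1+r))·(1 − 0.04), i.e. B shrinks by the factor (1+r)·0.96 = 0.98216.
This holds for months 1–173. Entering month 174 the balance is £362.43; 4% of the post-interest balance is now below £15.00, so the flat £15.00 minimum applies from here.
From month 174 a fixed £15.00 at rate r clears £362.43 in 36 more payments. Total: 173 + 36 = 209 months.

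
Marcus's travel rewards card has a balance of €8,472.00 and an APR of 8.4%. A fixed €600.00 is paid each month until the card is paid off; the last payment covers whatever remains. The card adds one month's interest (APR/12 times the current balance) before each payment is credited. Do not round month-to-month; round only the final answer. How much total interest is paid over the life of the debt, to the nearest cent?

€479.84

Monthly rate r = 8.4%/12 = 0.7% = 0.007.
Payoff takes n = ⌈−ln(1 − rB₀/P)/ln(1+r)⌉ = ⌈14.919⌉ = 15 payments; the last is €551.84.
Total paid = 14·€600.00 + €551.84 = €8,951.84.
Total interest = total paid − principal = €8,951.84 − €8,472.00 = €479.84.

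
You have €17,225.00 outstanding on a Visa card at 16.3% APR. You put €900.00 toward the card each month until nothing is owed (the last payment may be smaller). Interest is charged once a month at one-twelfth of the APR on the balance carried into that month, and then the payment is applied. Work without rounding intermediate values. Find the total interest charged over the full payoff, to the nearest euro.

€2,859

Monthly rate r = 16.3%/12 = 1.35833% = 0.0135833.
Payoff takes n = ⌈−ln(1 − rB₀/P)/ln(1+r)⌉ = ⌈22.314⌉ = 23 payments; the last is €284.31.
Total paid = 22·€900.00 + €284.31 = €20,084.31.
Total interest = total paid − principal = €20,084.31 − €17,225.00 = €2,859.31.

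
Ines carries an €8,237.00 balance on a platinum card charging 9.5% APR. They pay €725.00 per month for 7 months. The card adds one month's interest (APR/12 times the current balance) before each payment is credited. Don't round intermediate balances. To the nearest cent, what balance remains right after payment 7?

Monthly rate r = 9.5%/12 = 0.791667% = 0.00791667.
Each month: B ← B·(1+r) − €725.00.
Month 1: interest €65.21; balance after payment €7,577.21.
Month 2: interest €59.99; balance after payment €6,912.20.
Month 3: interest €54.72; balance after payment €6,241.92.
Month 4: interest €49.42; balance after payment €5,566.33.
Month 5: interest €44.07; balance after payment €4,885.40.
Month 6: interest €38.68; balance after payment €4,199.08.
Month 7: interest €33.24; balance after payment €3,507.32.

€3,507.32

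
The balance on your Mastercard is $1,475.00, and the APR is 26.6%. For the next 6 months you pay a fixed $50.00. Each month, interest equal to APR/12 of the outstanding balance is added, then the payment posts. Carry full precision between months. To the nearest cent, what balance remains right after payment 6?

Monthly rate r = 26.6%/12 = 2.21667% = 0.0221667.
Each month: B ← B·(1+r) − $50.00.
Month 1: interest $32.70; balance after payment $1,457.70.
Month 2: interest $32.31; balance after payment $1,440.01.
Month 3: interest $31.92; balance after payment $1,421.93.
Month 4: interest $31.52; balance after payment $1,403.45.
Month 5: interest $31.11; balance after payment $1,384.56.
Month 6: interest $30.69; balance after payment $1,365.25.

$1,365.25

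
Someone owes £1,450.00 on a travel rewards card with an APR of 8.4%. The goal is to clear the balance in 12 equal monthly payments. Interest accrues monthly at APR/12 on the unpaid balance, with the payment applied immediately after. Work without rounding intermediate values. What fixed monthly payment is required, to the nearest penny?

Monthly rate r = 8.4%/12 = 0.7% = 0.007.
Level-payment amortization: P = B₀·r / (1 − (1+r)^(−n)) = 1450.00·0.007 / (1 − 1.007^(−12)).
Denominator 1 − (1+r)^(−12) = 0.0802996466.
P = 10.15 / 0.0802996466 ≈ 126.40.

£126.40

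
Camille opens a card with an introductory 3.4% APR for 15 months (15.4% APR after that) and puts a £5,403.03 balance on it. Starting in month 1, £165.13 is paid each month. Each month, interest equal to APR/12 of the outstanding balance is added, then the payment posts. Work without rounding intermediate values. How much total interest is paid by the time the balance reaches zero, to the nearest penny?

£657.75

Promo months 1–15 at r₀ = 3.4%/12 = 0.00283333; months 16+ at r₁ = 15.4%/12 = 0.0128333.
After month 15: iterate B ← B·(1+r₀) − £165.13 for 15 months → £3,110.58.
Then at r₁ with £165.13/mo: n₂ = −ln(1 − r₁·B/P)/ln(1+r₁) ≈ 21.70 → 22 more payments.
Total paid = 36·£165.13 + £116.10 = £6,060.78; interest = £6,060.78 − £5,403.03 = £657.75.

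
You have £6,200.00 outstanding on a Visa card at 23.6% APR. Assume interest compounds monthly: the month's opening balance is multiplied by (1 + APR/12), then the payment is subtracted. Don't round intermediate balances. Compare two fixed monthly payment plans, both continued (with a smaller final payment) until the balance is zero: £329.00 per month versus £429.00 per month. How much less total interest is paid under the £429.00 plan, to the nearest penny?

£455.84

Monthly rate r = 23.6%/12 = 1.96667% = 0.0196667.
At £329.00/mo: n = ⌈−ln(1 − rB₀/P)/ln(1+r)⌉ = 24 payments (last £255.20); total interest = total paid − £6,200.00 = £1,622.20.
At £429.00/mo: 18 payments (last £73.36); total interest £1,166.36.
Interest saved = £1,622.20 − £1,166.36 = £455.84.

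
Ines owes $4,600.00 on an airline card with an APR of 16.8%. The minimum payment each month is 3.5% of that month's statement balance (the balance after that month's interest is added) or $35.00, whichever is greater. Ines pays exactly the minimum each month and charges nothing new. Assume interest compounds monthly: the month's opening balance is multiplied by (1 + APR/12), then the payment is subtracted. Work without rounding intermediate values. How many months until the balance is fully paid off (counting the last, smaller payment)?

107 months

Monthly rate r = 16.8%/12 = 1.4% = 0.014.
While 3.5% of the post-interest balance exceeds $35.00, each month B ← (B·(1+r))·(1 − 0.035), i.e. B shrinks by the factor (1+r)·0.965 = 0.97851.
This holds for months 1–71. Entering month 72 the balance is $983.77; 3.5% of the post-interest balance is now below $35.00, so the flat $35.00 minimum applies from here.
From month 72 a fixed $35.00 at rate r clears $983.77 in 36 more payments. Total: 71 + 36 = 107 months.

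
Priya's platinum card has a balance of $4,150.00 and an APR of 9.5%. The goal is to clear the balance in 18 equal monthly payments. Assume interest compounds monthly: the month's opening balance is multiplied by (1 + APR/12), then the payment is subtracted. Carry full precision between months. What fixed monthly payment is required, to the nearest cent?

$248.28

Monthly rate r = 9.5%/12 = 0.791667% = 0.00791667.
Level-payment amortization: P = B₀·r / (1 − (1+r)^(−n)) = 4150.00·0.00791667 / (1 − 1.00792^(−18)).
Denominator 1 − (1+r)^(−18) = 0.132325728.
P = 32.8542 / 0.132325728 ≈ 248.28.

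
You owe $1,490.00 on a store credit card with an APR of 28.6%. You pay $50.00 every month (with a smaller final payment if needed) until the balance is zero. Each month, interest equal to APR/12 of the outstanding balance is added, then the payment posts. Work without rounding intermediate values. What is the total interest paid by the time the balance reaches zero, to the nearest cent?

Monthly rate r = 28.6%/12 = 2.38333% = 0.0238333.
Payoff takes n = ⌈−ln(1 − rB₀/P)/ln(1+r)⌉ = ⌈52.589⌉ = 53 payments; the last is $29.62.
Total paid = 52·$50.00 + $29.62 = $2,629.62.
Total interest = total paid − principal = $2,629.62 − $1,490.00 = $1,139.62.

$1,139.62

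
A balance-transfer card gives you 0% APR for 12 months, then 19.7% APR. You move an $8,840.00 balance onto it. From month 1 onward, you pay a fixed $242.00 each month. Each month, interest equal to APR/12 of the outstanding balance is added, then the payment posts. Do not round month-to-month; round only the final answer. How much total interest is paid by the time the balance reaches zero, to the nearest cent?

$1,722.84

Promo months 1–12 at r₀ = 0%/12 = 0; months 13+ at r₁ = 19.7%/12 = 0.0164167.
After month 12 (no interest yet): B = $8,840.00 − 12·$242.00 = $5,936.00.
Then at r₁ with $242.00/mo: n₂ = −ln(1 − r₁·B/P)/ln(1+r₁) ≈ 31.65 → 32 more payments.
Total paid = 43·$242.00 + $156.84 = $10,562.84; interest = $10,562.84 − $8,840.00 = $1,722.84.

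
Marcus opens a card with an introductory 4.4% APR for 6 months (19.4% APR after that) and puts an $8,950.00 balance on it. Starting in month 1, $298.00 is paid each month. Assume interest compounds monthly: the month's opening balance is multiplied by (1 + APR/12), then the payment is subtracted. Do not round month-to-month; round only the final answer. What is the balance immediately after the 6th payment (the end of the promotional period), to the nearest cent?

Promo months 1–6 at r₀ = 4.4%/12 = 0.00366667; months 7+ at r₁ = 19.4%/12 = 0.0161667.
After month 6: iterate B ← B·(1+r₀) − $298.00 for 6 months → $7,344.24.

$7,344.24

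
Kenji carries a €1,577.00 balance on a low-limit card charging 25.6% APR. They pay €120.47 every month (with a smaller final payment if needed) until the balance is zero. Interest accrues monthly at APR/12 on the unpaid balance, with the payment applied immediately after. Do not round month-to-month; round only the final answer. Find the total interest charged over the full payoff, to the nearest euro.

€292

Monthly rate r = 25.6%/12 = 2.13333% = 0.0213333.
Payoff takes n = ⌈−ln(1 − rB₀/P)/ln(1+r)⌉ = ⌈15.514⌉ = 16 payments; the last is €62.21.
Total paid = 15·€120.47 + €62.21 = €1,869.26.
Total interest = total paid − principal = €1,869.26 − €1,577.00 = €292.26.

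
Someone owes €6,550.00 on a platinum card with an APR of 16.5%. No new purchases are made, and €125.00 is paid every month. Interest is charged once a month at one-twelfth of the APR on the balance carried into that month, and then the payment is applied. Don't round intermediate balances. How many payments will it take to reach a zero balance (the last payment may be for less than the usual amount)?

Monthly rate r = 16.5%/12 = 1.375% = 0.01375.
Recurrence: B ← B·(1+r) − €125.00.
Month 1: interest €90.06; balance after payment €6,515.06.
Month 2: interest €89.58; balance after payment €6,479.64.
Closed form: n = −ln(1 − rB₀/P)/ln(1+r) = −ln(0.2795)/ln(1.01375) ≈ 93.345, so the balance reaches zero during payment 94.

94 months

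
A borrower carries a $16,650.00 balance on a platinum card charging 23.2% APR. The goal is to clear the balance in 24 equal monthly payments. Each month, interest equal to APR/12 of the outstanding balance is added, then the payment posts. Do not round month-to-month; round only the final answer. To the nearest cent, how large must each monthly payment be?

$873.67

Monthly rate r = 23.2%/12 = 1.93333% = 0.0193333.
Level-payment amortization: P = B₀·r / (1 − (1+r)^(−n)) = 16650.00·0.0193333 / (1 − 1.01933^(−24)).
Denominator 1 − (1+r)^(−24) = 0.368445888.
P = 321.9 / 0.368445888 ≈ 873.67.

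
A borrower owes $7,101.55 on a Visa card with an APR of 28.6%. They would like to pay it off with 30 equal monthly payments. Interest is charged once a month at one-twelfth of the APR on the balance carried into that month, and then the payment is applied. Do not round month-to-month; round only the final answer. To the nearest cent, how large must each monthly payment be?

$334.04

Monthly rate r = 28.6%/12 = 2.38333% = 0.0238333.
Level-payment amortization: P = B₀·r / (1 − (1+r)^(−n)) = 7101.55·0.0238333 / (1 − 1.02383^(−30)).
Denominator 1 − (1+r)^(−30) = 0.506687577.
P = 169.254 / 0.506687577 ≈ 334.04.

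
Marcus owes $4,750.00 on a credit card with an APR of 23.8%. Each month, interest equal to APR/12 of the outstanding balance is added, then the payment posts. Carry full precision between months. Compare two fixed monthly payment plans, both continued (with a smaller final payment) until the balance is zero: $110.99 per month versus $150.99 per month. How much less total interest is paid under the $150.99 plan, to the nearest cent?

$3,157.33

Monthly rate r = 23.8%/12 = 1.98333% = 0.0198333.
At $110.99/mo: n = ⌈−ln(1 − rB₀/P)/ln(1+r)⌉ = 97 payments (last $21.58); total interest = total paid − $4,750.00 = $5,926.62.
At $150.99/mo: 50 payments (last $120.78); total interest $2,769.29.
Interest saved = $5,926.62 − $2,769.29 = $3,157.33.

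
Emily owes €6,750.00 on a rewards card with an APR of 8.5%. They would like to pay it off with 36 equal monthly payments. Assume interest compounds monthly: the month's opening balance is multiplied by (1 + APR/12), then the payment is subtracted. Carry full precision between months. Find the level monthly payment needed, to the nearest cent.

€213.08

Monthly rate r = 8.5%/12 = 0.708333% = 0.00708333.
Level-payment amortization: P = B₀·r / (1 − (1+r)^(−n)) = 6750.00·0.00708333 / (1 − 1.00708^(−36)).
Denominator 1 − (1+r)^(−36) = 0.22438663.
P = 47.8125 / 0.22438663 ≈ 213.08.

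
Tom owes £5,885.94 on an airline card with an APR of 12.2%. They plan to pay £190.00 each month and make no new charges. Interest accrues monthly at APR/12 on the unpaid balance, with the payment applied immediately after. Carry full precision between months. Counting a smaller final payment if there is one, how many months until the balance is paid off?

38 payments

Monthly rate r = 12.2%/12 = 1.01667% = 0.0101667.
Recurrence: B ← B·(1+r) − £190.00.
Month 1: interest £59.84; balance after payment £5,755.78.
Month 2: interest £58.52; balance after payment £5,624.30.
Closed form: n = −ln(1 − rB₀/P)/ln(1+r) = −ln(0.68505)/ln(1.01017) ≈ 37.395, so the balance reaches zero during payment 38.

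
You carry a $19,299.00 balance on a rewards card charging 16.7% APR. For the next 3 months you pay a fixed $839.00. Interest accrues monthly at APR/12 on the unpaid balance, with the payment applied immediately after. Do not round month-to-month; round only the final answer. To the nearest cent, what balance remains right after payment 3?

$17,563.81

Monthly rate r = 16.7%/12 = 1.39167% = 0.0139167.
Each month: B ← B·(1+r) − $839.00.
Month 1: interest $268.58; balance after payment $18,728.58.
Month 2: interest $260.64; balance after payment $18,150.22.
Month 3: interest $252.59; balance after payment $17,563.81.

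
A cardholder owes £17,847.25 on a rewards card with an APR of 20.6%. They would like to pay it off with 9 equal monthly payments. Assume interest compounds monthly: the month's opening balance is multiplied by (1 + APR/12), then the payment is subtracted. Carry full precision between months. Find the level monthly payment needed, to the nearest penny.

Monthly rate r = 20.6%/12 = 1.71667% = 0.0171667.
Level-payment amortization: P = B₀·r / (1 − (1+r)^(−n)) = 17847.25·0.0171667 / (1 − 1.01717^(−9)).
Denominator 1 − (1+r)^(−9) = 0.142032328.
P = 306.378 / 0.142032328 ≈ 2157.10.

£2,157.10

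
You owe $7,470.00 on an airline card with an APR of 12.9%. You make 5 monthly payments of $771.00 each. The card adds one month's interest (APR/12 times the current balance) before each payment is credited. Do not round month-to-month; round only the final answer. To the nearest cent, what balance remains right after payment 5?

$3,941.46

Monthly rate r = 12.9%/12 = 1.075% = 0.01075.
Each month: B ← B·(1+r) − $771.00.
Month 1: interest $80.30; balance after payment $6,779.30.
Month 2: interest $72.88; balance after payment $6,081.18.
Month 3: interest $65.37; balance after payment $5,375.55.
Month 4: interest $57.79; balance after payment $4,662.34.
Month 5: interest $50.12; balance after payment $3,941.46.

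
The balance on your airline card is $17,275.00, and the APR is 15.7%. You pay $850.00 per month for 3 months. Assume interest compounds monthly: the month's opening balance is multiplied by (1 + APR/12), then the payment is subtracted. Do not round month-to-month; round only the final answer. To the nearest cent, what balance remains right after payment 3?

$15,378.45

Monthly rate r = 15.7%/12 = 1.30833% = 0.0130833.
Each month: B ← B·(1+r) − $850.00.
Month 1: interest $226.01; balance after payment $16,651.01.
Month 2: interest $217.85; balance after payment $16,018.87.
Month 3: interest $209.58; balance after payment $15,378.45.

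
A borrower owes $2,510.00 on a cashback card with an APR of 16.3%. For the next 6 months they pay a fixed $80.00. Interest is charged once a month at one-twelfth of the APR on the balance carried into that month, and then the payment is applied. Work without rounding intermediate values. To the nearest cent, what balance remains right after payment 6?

Monthly rate r = 16.3%/12 = 1.35833% = 0.0135833.
Each month: B ← B·(1+r) − $80.00.
Month 1: interest $34.09; balance after payment $2,464.09.
Month 2: interest $33.47; balance after payment $2,417.56.
Month 3: interest $32.84; balance after payment $2,370.40.
Month 4: interest $32.20; balance after payment $2,322.60.
Month 5: interest $31.55; balance after payment $2,274.15.
Month 6: interest $30.89; balance after payment $2,225.04.

$2,225.04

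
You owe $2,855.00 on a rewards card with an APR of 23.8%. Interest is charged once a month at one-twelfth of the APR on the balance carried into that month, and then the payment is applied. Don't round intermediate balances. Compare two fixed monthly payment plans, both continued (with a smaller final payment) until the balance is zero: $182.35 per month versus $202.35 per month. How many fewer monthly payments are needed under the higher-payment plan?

2 fewer payments

Monthly rate r = 23.8%/12 = 1.98333% = 0.0198333.
At $182.35/mo: n = ⌈−ln(1 − rB₀/P)/ln(1+r)⌉ = 19 payments (last $170.20); total interest = total paid − $2,855.00 = $597.50.
At $202.35/mo: 17 payments (last $145.11); total interest $527.71.
Payments saved = 19 − 17 = 2.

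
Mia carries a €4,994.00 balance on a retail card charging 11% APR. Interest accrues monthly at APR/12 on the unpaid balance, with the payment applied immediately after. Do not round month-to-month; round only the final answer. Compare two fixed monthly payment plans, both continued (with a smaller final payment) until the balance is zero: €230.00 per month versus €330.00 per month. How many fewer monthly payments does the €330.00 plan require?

8 fewer payments

Monthly rate r = 11%/12 = 0.916667% = 0.00916667.
At €230.00/mo: n = ⌈−ln(1 − rB₀/P)/ln(1+r)⌉ = 25 payments (last €74.38); total interest = total paid − €4,994.00 = €600.38.
At €330.00/mo: 17 payments (last €121.13); total interest €407.13.
Payments saved = 25 − 17 = 8.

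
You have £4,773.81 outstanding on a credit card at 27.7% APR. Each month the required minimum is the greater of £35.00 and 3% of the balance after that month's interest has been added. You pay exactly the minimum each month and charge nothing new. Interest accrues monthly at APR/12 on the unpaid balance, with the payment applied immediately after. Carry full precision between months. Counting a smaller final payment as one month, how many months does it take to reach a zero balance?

249 months

Monthly rate r = 27.7%/12 = 2.30833% = 0.0230833.
While 3% of the post-interest balance exceeds £35.00, each month B ← (B·(1+r))·(1 − 0.03), i.e. B shrinks by the factor (1+r)·0.97 = 0.99239.
This holds for months 1–188. Entering month 189 the balance is £1,135.59; 3% of the post-interest balance is now below £35.00, so the flat £35.00 minimum applies from here.
From month 189 a fixed £35.00 at rate r clears £1,135.59 in 61 more payments. Total: 188 + 61 = 249 months.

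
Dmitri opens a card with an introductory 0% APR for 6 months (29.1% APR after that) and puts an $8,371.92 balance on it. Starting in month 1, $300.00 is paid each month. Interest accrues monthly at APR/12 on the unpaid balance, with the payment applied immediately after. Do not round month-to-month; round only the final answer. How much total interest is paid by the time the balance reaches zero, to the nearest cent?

Promo months 1–6 at r₀ = 0%/12 = 0; months 7+ at r₁ = 29.1%/12 = 0.02425.
After month 6 (no interest yet): B = $8,371.92 − 6·$300.00 = $6,571.92.
Then at r₁ with $300.00/mo: n₂ = −ln(1 − r₁·B/P)/ln(1+r₁) ≈ 31.62 → 32 more payments.
Total paid = 37·$300.00 + $186.95 = $11,286.95; interest = $11,286.95 − $8,371.92 = $2,915.03.

$2,915.03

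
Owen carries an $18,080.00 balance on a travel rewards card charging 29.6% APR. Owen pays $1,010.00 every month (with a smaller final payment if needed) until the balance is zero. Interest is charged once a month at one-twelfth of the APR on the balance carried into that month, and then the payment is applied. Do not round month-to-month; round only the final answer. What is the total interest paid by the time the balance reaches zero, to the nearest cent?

Monthly rate r = 29.6%/12 = 2.46667% = 0.0246667.
Payoff takes n = ⌈−ln(1 − rB₀/P)/ln(1+r)⌉ = ⌈23.909⌉ = 24 payments; the last is $919.31.
Total paid = 23·$1,010.00 + $919.31 = $24,149.31.
Total interest = total paid − principal = $24,149.31 − $18,080.00 = $6,069.31.

$6,069.31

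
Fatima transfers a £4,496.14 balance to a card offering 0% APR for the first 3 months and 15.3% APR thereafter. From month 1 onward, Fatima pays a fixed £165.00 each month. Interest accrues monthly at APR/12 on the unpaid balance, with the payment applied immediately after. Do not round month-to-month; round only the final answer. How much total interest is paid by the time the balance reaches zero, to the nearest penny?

Promo months 1–3 at r₀ = 0%/12 = 0; months 4+ at r₁ = 15.3%/12 = 0.01275.
After month 3 (no interest yet): B = £4,496.14 − 3·£165.00 = £4,001.14.
Then at r₁ with £165.00/mo: n₂ = −ln(1 − r₁·B/P)/ln(1+r₁) ≈ 29.19 → 30 more payments.
Total paid = 32·£165.00 + £32.23 = £5,312.23; interest = £5,312.23 − £4,496.14 = £816.09.

£816.09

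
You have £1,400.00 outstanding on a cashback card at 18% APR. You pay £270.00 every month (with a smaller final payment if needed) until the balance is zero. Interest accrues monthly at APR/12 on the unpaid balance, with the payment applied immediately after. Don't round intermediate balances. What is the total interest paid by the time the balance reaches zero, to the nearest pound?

£69

Monthly rate r = 18%/12 = 1.5% = 0.015.
Payoff takes n = ⌈−ln(1 − rB₀/P)/ln(1+r)⌉ = ⌈5.438⌉ = 6 payments; the last is £118.84.
Total paid = 5·£270.00 + £118.84 = £1,468.84.
Total interest = total paid − principal = £1,468.84 − £1,400.00 = £68.84.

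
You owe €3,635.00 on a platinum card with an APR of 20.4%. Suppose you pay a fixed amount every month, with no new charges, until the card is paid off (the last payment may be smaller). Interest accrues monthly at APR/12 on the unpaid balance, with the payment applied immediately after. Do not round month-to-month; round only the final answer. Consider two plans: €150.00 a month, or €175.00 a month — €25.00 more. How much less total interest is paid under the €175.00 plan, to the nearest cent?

€202.90

Monthly rate r = 20.4%/12 = 1.7% = 0.017.
At €150.00/mo: n = ⌈−ln(1 − rB₀/P)/ln(1+r)⌉ = 32 payments (last €75.07); total interest = total paid − €3,635.00 = €1,090.07.
At €175.00/mo: 26 payments (last €147.17); total interest €887.17.
Interest saved = €1,090.07 − €887.17 = €202.90.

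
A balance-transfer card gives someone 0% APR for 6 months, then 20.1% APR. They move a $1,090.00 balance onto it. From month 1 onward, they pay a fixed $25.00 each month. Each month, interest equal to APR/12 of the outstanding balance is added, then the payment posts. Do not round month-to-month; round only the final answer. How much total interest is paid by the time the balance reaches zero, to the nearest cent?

Promo months 1–6 at r₀ = 0%/12 = 0; months 7+ at r₁ = 20.1%/12 = 0.01675.
After month 6 (no interest yet): B = $1,090.00 − 6·$25.00 = $940.00.
Then at r₁ with $25.00/mo: n₂ = −ln(1 − r₁·B/P)/ln(1+r₁) ≈ 59.82 → 60 more payments.
Total paid = 65·$25.00 + $20.57 = $1,645.57; interest = $1,645.57 − $1,090.00 = $555.57.

$555.57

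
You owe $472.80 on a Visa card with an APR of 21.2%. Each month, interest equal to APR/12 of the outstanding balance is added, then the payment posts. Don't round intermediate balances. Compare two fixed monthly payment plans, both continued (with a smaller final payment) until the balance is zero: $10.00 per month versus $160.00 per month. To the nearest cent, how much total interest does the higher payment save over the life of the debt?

$539.90

Monthly rate r = 21.2%/12 = 1.76667% = 0.0176667.
At $10.00/mo: n = ⌈−ln(1 − rB₀/P)/ln(1+r)⌉ = 103 payments (last $9.85); total interest = total paid − $472.80 = $557.05.
At $160.00/mo: 4 payments (last $9.95); total interest $17.15.
Interest saved = $557.05 − $17.15 = $539.90.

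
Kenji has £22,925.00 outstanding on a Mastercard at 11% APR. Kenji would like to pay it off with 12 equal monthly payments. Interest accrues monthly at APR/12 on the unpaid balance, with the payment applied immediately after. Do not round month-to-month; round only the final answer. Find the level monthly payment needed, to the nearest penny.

Monthly rate r = 11%/12 = 0.916667% = 0.00916667.
Level-payment amortization: P = B₀·r / (1 − (1+r)^(−n)) = 22925.00·0.00916667 / (1 − 1.00917^(−12)).
Denominator 1 − (1+r)^(−12) = 0.103716844.
P = 210.146 / 0.103716844 ≈ 2026.15.

£2,026.15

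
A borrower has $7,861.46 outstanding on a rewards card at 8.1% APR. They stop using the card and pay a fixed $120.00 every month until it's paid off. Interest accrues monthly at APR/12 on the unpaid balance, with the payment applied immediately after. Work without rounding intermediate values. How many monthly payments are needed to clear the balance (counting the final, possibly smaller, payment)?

87 payments

Monthly rate r = 8.1%/12 = 0.675% = 0.00675.
Recurrence: B ← B·(1+r) − $120.00.
Month 1: interest $53.06; balance after payment $7,794.52.
Month 2: interest $52.61; balance after payment $7,727.14.
Closed form: n = −ln(1 − rB₀/P)/ln(1+r) = −ln(0.55779)/ln(1.00675) ≈ 86.776, so the balance reaches zero during payment 87.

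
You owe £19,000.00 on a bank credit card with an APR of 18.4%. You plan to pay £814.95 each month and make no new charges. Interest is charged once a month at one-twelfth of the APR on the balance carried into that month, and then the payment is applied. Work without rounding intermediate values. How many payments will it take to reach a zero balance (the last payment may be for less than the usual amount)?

Monthly rate r = 18.4%/12 = 1.53333% = 0.0153333.
Recurrence: B ← B·(1+r) − £814.95.
Month 1: interest £291.33; balance after payment £18,476.38.
Month 2: interest £283.30; balance after payment £17,944.74.
Closed form: n = −ln(1 − rB₀/P)/ln(1+r) = −ln(0.64251)/ln(1.01533) ≈ 29.071, so the balance reaches zero during payment 30.

30 payments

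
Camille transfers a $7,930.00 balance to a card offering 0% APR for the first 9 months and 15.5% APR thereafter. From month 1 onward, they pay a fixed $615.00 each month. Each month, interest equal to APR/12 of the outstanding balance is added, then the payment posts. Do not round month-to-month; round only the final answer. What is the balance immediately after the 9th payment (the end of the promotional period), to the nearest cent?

Promo months 1–9 at r₀ = 0%/12 = 0; months 10+ at r₁ = 15.5%/12 = 0.0129167.
After month 9 (no interest yet): B = $7,930.00 − 9·$615.00 = $2,395.00.

$2,395.00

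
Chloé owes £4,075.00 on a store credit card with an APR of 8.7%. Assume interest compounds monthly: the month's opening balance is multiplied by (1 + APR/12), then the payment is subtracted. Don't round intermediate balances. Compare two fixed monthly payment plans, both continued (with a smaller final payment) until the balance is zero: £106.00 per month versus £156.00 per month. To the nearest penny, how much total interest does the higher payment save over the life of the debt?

£260.10

Monthly rate r = 8.7%/12 = 0.725% = 0.00725.
At £106.00/mo: n = ⌈−ln(1 − rB₀/P)/ln(1+r)⌉ = 46 payments (last £24.24); total interest = total paid − £4,075.00 = £719.24.
At £156.00/mo: 30 payments (last £10.14); total interest £459.14.
Interest saved = £719.24 − £459.14 = £260.10.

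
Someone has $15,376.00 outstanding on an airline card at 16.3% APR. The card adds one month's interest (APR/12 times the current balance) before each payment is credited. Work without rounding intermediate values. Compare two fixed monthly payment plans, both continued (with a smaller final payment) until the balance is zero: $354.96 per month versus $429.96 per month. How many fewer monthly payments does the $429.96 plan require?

16 fewer payments

Monthly rate r = 16.3%/12 = 1.35833% = 0.0135833.
At $354.96/mo: n = ⌈−ln(1 − rB₀/P)/ln(1+r)⌉ = 66 payments (last $282.47); total interest = total paid − $15,376.00 = $7,978.87.
At $429.96/mo: 50 payments (last $126.85); total interest $5,818.89.
Payments saved = 66 − 50 = 16.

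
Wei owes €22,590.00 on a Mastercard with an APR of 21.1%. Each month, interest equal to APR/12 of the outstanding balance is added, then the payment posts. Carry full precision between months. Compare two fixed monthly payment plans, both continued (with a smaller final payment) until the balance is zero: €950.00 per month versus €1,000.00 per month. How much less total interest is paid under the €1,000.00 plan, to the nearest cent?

Monthly rate r = 21.1%/12 = 1.75833% = 0.0175833.
At €950.00/mo: n = ⌈−ln(1 − rB₀/P)/ln(1+r)⌉ = 32 payments (last €62.24); total interest = total paid − €22,590.00 = €6,922.24.
At €1,000.00/mo: 30 payments (last €40.31); total interest €6,450.31.
Interest saved = €6,922.24 − €6,450.31 = €471.93.

€471.93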